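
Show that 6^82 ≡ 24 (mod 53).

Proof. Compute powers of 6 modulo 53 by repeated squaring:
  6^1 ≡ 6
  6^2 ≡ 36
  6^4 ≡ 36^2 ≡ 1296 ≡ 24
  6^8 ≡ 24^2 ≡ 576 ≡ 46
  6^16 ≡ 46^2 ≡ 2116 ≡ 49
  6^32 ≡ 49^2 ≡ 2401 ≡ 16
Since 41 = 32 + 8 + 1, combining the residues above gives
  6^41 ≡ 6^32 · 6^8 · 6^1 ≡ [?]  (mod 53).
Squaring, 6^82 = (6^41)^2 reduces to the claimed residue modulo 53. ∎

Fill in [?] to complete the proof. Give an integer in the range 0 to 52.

17

6^32 · 6^8 · 6^1 ≡ 16 · 46 · 6 = 4416.
4416 mod 53 = 17, so 6^41 ≡ 17 (mod 53).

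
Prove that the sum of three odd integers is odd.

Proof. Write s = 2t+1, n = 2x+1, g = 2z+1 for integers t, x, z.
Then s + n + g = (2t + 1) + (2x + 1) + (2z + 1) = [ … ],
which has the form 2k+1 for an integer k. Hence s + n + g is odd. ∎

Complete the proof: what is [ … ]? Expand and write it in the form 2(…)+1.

(2t + 1) + (2x + 1) + (2z + 1) = 2t + 2x + 2z + 3
= 2(t + x + z + 1) + 1.
Since t + x + z + 1 is an integer, the sum is of the form 2k+1 for an integer k.

2(t + x + z + 1) + 1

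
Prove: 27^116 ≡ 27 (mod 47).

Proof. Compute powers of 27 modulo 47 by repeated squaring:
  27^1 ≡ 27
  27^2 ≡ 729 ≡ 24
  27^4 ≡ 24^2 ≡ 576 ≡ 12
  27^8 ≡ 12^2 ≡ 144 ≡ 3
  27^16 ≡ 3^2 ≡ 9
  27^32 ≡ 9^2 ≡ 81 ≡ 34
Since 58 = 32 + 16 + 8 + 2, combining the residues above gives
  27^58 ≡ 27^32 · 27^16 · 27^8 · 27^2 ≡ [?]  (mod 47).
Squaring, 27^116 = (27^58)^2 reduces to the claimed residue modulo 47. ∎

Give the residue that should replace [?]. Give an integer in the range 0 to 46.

27^32 · 27^16 · 27^8 · 27^2 ≡ 34 · 9 · 3 · 24 = 22032.
22032 mod 47 = 36, so 27^58 ≡ 36 (mod 47).

36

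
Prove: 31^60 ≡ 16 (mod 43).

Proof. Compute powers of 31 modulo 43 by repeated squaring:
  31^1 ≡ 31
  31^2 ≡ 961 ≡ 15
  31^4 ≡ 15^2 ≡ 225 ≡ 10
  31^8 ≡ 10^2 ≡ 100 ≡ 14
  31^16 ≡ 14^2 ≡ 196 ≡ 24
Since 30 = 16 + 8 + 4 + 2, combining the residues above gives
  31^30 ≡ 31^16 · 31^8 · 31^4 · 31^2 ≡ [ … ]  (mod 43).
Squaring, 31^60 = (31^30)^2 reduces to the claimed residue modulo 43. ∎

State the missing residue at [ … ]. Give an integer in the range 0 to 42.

Multiply the listed residues: 24 · 14 · 10 · 15 = 336 → 3360 → 50400.
Reducing modulo 43: 50400 = 1172·43 + 4, so 31^30 ≡ 4.

4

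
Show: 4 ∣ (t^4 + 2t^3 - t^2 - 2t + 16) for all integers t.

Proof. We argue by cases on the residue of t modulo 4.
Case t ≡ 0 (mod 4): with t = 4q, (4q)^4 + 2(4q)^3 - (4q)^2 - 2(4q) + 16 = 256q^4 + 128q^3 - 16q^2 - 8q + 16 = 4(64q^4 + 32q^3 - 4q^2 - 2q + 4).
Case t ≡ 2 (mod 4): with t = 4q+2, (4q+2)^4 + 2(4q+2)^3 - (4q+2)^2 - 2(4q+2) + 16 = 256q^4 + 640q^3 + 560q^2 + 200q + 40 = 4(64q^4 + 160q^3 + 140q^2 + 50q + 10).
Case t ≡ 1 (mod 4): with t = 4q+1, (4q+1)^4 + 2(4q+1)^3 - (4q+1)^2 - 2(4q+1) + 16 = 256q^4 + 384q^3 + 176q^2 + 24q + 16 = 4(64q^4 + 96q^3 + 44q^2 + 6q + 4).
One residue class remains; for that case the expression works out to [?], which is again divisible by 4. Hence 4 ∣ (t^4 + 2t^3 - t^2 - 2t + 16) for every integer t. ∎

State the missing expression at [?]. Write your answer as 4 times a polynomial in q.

4(64q^4 + 224q^3 + 284q^2 + 154q + 34)

Only t ≡ 3 (mod 4) is unaccounted for. Put t = 4q+3:
(4q+3)^4 + 2(4q+3)^3 - (4q+3)^2 - 2(4q+3) + 16 expands to 256q^4 + 896q^3 + 1136q^2 + 616q + 136,
and factoring out 4 leaves 4(64q^4 + 224q^3 + 284q^2 + 154q + 34).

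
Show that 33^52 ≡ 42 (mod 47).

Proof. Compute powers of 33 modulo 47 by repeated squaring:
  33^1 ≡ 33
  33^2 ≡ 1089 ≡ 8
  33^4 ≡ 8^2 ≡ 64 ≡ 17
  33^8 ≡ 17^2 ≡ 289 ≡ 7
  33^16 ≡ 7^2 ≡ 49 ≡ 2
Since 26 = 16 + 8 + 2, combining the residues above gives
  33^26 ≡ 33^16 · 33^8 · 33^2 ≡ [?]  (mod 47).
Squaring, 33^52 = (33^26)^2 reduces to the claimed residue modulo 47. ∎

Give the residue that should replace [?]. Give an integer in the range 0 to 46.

18

Multiply the listed residues: 2 · 7 · 8 = 14 → 112.
Reducing modulo 47: 112 = 2·47 + 18, so 33^26 ≡ 18.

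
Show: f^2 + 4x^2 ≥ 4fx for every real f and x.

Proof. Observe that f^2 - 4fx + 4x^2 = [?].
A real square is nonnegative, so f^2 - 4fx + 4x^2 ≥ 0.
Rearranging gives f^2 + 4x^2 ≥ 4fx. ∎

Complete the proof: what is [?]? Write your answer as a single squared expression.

(f - 2x)^2

The leading and trailing coefficients are 1^2 and 2^2, and 4 = 2·1·2, so the trinomial is (f - 2x)^2.
Hence f^2 - 4fx + 4x^2 ≥ 0.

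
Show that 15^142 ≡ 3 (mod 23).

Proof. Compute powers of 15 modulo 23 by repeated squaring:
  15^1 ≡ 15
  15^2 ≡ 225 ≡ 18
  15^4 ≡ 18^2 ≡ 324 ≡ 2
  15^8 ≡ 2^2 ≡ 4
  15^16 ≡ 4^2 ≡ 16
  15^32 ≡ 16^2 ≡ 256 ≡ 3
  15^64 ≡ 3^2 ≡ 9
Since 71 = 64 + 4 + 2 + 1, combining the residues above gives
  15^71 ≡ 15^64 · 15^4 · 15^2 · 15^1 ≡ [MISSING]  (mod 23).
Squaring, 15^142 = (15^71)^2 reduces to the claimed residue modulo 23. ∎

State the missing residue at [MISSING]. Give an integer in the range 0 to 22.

7

Multiply the listed residues: 9 · 2 · 18 · 15 = 18 → 324 → 4860.
Reducing modulo 23: 4860 = 211·23 + 7, so 15^71 ≡ 7.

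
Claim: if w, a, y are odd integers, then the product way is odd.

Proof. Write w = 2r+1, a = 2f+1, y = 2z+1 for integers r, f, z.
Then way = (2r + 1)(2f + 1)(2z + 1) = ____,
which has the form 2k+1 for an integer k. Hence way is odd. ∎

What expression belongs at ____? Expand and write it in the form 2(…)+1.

2(4frz + 2fr + 2fz + f + 2rz + r + z) + 1

(2r + 1)(2f + 1)(2z + 1) = 8frz + 4fr + 4fz + 2f + 4rz + 2r + 2z + 1
= 2(4frz + 2fr + 2fz + f + 2rz + r + z) + 1.
Since 4frz + 2fr + 2fz + f + 2rz + r + z is an integer, the product is of the form 2k+1 for an integer k.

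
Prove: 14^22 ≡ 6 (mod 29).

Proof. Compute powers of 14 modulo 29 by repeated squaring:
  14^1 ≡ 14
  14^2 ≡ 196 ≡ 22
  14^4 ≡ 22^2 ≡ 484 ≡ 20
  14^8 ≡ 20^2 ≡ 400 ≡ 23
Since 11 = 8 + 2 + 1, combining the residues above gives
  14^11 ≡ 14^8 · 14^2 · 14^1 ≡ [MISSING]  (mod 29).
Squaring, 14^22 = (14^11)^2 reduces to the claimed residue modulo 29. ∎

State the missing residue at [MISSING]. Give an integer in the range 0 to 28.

14^8 · 14^2 · 14^1 ≡ 23 · 22 · 14 = 7084.
7084 mod 29 = 8, so 14^11 ≡ 8 (mod 29).

8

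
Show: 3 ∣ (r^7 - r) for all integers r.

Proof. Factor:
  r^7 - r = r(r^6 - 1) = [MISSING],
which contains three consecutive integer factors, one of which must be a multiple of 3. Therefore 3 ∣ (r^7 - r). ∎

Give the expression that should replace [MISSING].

(r - 1)r(r + 1)(r^4 + r^2 + 1)

r^6 - 1 = (r^2 - 1)(r^4 + r^2 + 1), and r^2 - 1 = (r-1)(r+1).
So r(r^6 - 1) = (r - 1)r(r + 1)(r^4 + r^2 + 1).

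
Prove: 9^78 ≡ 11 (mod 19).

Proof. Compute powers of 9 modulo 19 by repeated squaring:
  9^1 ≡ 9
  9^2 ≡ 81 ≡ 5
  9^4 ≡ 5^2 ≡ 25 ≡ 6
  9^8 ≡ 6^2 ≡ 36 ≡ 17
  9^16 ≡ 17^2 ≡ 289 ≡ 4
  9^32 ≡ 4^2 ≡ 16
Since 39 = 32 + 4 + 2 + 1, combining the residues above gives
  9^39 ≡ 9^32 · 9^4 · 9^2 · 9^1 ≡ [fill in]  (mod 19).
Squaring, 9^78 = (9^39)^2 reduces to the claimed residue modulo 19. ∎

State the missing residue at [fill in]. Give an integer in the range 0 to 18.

7

Multiply the listed residues: 16 · 6 · 5 · 9 = 96 → 480 → 4320.
Reducing modulo 19: 4320 = 227·19 + 7, so 9^39 ≡ 7.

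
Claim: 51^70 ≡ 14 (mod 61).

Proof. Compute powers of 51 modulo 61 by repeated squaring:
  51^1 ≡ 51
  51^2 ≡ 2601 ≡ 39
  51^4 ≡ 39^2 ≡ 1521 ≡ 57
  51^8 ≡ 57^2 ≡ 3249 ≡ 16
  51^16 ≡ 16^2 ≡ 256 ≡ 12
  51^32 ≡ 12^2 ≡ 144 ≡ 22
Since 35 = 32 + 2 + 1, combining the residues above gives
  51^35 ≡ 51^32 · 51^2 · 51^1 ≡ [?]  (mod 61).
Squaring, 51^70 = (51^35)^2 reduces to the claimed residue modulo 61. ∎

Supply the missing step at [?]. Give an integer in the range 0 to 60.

21

51^32 · 51^2 · 51^1 ≡ 22 · 39 · 51 = 43758.
43758 mod 61 = 21, so 51^35 ≡ 21 (mod 61).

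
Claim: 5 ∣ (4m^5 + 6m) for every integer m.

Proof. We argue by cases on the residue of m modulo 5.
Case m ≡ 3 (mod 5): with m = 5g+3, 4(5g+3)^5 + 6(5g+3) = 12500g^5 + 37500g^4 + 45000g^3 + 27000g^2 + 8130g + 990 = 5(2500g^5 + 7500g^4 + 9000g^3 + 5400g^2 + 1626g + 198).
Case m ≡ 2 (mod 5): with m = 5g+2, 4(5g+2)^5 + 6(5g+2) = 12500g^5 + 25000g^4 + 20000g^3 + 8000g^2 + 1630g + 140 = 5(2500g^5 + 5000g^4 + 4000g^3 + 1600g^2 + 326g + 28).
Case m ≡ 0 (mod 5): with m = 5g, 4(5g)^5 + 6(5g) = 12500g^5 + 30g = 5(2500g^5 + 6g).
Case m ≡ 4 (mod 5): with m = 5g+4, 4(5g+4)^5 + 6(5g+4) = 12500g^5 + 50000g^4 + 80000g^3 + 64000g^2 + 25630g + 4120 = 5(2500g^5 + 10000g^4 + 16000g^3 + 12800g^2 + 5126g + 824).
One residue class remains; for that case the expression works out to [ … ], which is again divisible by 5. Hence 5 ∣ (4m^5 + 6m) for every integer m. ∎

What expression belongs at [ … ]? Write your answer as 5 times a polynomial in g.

5(2500g^5 + 2500g^4 + 1000g^3 + 200g^2 + 26g + 2)

The residues treated are {3, 2, 0, 4}, so the missing case is m ≡ 1 (mod 5); write m = 5g+1.
Then 4(5g+1)^5 + 6(5g+1) = 12500g^5 + 12500g^4 + 5000g^3 + 1000g^2 + 130g + 10 = 5(2500g^5 + 2500g^4 + 1000g^3 + 200g^2 + 26g + 2).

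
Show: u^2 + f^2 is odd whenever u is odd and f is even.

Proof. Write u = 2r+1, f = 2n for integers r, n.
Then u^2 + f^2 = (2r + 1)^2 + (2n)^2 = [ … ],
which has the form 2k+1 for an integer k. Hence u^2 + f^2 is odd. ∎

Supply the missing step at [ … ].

Expanding: (2r + 1)^2 + (2n)^2 = 4n^2 + 4r^2 + 4r + 1.
Every term except the constant is even, so this is 2(2n^2 + 2r^2 + 2r) + 1,
and 2n^2 + 2r^2 + 2r ∈ ℤ gives the required form.

2(2n^2 + 2r^2 + 2r) + 1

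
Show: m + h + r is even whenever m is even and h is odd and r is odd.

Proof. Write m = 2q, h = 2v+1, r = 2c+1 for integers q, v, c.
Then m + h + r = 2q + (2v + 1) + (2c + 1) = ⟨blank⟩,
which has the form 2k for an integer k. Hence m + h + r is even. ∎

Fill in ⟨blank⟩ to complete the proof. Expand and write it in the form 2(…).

Expanding: 2q + (2v + 1) + (2c + 1) = 2c + 2q + 2v + 2.
Every term is even; pulling out the factor of 2 gives 2(c + q + v + 1).

2(c + q + v + 1)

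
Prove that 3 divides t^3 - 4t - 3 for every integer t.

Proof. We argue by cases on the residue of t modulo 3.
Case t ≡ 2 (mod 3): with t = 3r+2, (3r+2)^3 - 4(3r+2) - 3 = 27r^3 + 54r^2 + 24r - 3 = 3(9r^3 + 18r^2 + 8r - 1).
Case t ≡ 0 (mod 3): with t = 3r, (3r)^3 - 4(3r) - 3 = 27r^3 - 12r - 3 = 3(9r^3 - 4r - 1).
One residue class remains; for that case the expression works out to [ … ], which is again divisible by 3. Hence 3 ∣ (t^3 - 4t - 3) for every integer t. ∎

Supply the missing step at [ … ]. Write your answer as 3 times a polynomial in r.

The residues treated are {2, 0}, so the missing case is t ≡ 1 (mod 3); write t = 3r+1.
Then (3r+1)^3 - 4(3r+1) - 3 = 27r^3 + 27r^2 - 3r - 6 = 3(9r^3 + 9r^2 - r - 2).

3(9r^3 + 9r^2 - r - 2)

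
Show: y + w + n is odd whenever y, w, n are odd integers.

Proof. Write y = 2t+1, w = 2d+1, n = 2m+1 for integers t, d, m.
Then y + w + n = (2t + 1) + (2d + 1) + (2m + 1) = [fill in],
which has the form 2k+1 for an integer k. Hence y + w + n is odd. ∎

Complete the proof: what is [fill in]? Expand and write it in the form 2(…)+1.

2(d + m + t + 1) + 1

(2t + 1) + (2d + 1) + (2m + 1) = 2d + 2m + 2t + 3
= 2(d + m + t + 1) + 1.
Since d + m + t + 1 is an integer, the sum is of the form 2k+1 for an integer k.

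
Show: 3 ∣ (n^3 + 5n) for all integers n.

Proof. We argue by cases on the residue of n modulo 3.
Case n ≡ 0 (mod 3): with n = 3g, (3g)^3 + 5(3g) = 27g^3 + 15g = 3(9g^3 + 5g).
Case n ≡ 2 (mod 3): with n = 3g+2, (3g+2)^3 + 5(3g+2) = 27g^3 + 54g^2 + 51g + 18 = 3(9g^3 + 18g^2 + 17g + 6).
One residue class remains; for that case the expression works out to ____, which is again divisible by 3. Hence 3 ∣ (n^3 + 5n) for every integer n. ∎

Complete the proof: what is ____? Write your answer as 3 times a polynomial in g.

Only n ≡ 1 (mod 3) is unaccounted for. Put n = 3g+1:
(3g+1)^3 + 5(3g+1) expands to 27g^3 + 27g^2 + 24g + 6,
and factoring out 3 leaves 3(9g^3 + 9g^2 + 8g + 2).

3(9g^3 + 9g^2 + 8g + 2)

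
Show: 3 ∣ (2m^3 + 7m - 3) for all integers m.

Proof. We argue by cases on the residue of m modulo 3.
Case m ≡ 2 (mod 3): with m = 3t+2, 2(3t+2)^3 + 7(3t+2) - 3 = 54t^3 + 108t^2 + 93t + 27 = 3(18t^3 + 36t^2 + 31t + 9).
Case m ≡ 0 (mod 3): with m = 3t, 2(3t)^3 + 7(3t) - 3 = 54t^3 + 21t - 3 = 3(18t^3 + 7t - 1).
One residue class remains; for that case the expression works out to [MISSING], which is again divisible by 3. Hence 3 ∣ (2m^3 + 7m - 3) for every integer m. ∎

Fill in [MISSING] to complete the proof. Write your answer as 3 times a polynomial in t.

3(18t^3 + 18t^2 + 13t + 2)

The residues treated are {2, 0}, so the missing case is m ≡ 1 (mod 3); write m = 3t+1.
Then 2(3t+1)^3 + 7(3t+1) - 3 = 54t^3 + 54t^2 + 39t + 6 = 3(18t^3 + 18t^2 + 13t + 2).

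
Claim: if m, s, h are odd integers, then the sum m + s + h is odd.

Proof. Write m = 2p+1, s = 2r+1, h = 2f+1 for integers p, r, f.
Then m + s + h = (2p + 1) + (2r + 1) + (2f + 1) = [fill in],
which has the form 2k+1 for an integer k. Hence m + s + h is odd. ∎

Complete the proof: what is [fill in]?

Expanding: (2p + 1) + (2r + 1) + (2f + 1) = 2f + 2p + 2r + 3.
Every term except the constant is even, so this is 2(f + p + r + 1) + 1,
and f + p + r + 1 ∈ ℤ gives the required form.

2(f + p + r + 1) + 1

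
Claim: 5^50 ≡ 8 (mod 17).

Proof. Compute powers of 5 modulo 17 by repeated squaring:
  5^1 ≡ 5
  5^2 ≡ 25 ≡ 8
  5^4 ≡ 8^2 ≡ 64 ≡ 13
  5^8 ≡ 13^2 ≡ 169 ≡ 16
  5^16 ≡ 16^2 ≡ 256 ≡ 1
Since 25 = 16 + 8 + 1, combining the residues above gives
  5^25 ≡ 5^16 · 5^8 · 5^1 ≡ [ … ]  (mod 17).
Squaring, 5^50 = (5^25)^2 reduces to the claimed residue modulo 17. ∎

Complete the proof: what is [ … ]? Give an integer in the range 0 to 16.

5^16 · 5^8 · 5^1 ≡ 1 · 16 · 5 = 80.
80 mod 17 = 12, so 5^25 ≡ 12 (mod 17).

12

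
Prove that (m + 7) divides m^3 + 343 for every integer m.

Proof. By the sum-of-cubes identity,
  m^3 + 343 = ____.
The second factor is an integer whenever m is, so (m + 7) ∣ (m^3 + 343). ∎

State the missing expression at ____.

a^3 + b^3 = (a + b)(a^2 - ab + b^2). With a = m, b = 7:
m^3 + 343 = (m + 7)(m^2 - 7m + 49).

(m + 7)(m^2 - 7m + 49)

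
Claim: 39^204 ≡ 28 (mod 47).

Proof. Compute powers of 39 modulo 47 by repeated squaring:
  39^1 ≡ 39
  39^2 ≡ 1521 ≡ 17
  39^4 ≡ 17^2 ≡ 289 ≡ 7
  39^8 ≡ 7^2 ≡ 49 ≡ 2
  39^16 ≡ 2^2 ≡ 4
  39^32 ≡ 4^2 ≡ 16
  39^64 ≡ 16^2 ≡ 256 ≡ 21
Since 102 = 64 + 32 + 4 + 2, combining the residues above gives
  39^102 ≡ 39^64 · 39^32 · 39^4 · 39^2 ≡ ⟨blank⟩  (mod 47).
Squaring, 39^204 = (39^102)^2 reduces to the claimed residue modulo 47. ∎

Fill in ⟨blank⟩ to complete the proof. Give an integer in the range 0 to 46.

39^64 · 39^32 · 39^4 · 39^2 ≡ 21 · 16 · 7 · 17 = 39984.
39984 mod 47 = 34, so 39^102 ≡ 34 (mod 47).

34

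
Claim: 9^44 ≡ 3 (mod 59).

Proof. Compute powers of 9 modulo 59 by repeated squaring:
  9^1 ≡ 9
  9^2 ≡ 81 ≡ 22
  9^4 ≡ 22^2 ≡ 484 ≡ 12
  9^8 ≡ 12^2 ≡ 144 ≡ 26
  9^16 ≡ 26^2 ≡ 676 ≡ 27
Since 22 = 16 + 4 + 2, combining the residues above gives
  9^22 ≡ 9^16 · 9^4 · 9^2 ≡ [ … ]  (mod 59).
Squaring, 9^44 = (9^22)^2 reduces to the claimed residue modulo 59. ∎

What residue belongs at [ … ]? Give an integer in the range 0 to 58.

48

9^16 · 9^4 · 9^2 ≡ 27 · 12 · 22 = 7128.
7128 mod 59 = 48, so 9^22 ≡ 48 (mod 59).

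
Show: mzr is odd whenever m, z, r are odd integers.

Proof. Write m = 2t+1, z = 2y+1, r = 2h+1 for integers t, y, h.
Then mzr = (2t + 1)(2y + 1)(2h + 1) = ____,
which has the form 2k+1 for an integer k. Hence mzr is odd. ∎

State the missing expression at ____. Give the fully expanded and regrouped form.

Expanding: (2t + 1)(2y + 1)(2h + 1) = 8hty + 4ht + 4hy + 2h + 4ty + 2t + 2y + 1.
Every term except the constant is even, so this is 2(4hty + 2ht + 2hy + h + 2ty + t + y) + 1,
and 4hty + 2ht + 2hy + h + 2ty + t + y ∈ ℤ gives the required form.

2(4hty + 2ht + 2hy + h + 2ty + t + y) + 1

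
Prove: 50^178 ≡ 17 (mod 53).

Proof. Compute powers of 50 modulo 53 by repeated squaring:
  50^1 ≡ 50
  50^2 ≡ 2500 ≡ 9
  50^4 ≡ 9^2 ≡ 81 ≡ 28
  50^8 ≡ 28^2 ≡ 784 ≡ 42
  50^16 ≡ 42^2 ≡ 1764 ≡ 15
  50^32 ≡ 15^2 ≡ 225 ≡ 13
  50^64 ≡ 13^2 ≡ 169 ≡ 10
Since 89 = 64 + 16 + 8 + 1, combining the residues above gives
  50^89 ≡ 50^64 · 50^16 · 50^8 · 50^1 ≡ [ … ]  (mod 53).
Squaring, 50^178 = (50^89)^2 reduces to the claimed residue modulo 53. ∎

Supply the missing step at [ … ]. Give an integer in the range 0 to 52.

50^64 · 50^16 · 50^8 · 50^1 ≡ 10 · 15 · 42 · 50 = 315000.
315000 mod 53 = 21, so 50^89 ≡ 21 (mod 53).

21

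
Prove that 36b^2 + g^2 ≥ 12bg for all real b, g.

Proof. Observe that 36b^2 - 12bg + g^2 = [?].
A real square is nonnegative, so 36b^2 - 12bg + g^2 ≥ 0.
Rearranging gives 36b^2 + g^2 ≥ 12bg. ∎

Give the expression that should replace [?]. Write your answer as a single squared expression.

(6b - g)^2

36b^2 - 12bg + g^2 is a perfect-square trinomial: the outer terms are (6b)^2 and (g)^2, and the cross term is -2·6b·g.
So 36b^2 - 12bg + g^2 = (6b - g)^2 ≥ 0.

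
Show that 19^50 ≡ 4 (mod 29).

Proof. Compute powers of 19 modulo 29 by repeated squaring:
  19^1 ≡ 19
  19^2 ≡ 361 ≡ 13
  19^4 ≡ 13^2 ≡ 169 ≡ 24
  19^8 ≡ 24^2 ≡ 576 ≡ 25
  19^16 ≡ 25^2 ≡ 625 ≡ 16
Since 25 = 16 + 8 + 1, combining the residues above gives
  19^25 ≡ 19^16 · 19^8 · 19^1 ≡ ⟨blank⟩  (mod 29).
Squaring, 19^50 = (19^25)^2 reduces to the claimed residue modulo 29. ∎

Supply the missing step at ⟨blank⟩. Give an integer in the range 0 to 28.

19^16 · 19^8 · 19^1 ≡ 16 · 25 · 19 = 7600.
7600 mod 29 = 2, so 19^25 ≡ 2 (mod 29).

2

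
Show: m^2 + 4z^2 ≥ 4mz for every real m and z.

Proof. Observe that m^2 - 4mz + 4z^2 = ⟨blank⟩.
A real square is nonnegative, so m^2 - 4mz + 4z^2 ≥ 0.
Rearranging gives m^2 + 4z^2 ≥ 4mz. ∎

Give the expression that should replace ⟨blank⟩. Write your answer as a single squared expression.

m^2 - 4mz + 4z^2 is a perfect-square trinomial: the outer terms are (m)^2 and (2z)^2, and the cross term is -2·m·2z.
So m^2 - 4mz + 4z^2 = (m - 2z)^2 ≥ 0.

(m - 2z)^2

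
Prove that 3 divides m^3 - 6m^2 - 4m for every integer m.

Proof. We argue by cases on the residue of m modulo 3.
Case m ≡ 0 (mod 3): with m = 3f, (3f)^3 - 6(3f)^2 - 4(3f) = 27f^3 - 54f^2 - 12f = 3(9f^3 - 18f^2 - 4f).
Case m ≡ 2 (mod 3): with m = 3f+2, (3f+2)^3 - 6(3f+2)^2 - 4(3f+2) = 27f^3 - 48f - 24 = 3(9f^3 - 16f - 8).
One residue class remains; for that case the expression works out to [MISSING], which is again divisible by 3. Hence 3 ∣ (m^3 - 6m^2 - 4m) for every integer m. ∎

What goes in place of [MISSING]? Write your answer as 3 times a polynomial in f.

3(9f^3 - 9f^2 - 13f - 3)

The residues treated are {0, 2}, so the missing case is m ≡ 1 (mod 3); write m = 3f+1.
Then (3f+1)^3 - 6(3f+1)^2 - 4(3f+1) = 27f^3 - 27f^2 - 39f - 9 = 3(9f^3 - 9f^2 - 13f - 3).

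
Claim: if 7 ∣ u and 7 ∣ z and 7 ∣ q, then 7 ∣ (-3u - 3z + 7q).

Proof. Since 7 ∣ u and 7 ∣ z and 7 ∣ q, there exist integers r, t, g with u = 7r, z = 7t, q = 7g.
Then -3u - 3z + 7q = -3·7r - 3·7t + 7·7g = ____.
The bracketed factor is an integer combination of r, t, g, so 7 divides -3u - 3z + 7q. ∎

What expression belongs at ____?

7(7g - 3r - 3t)

Each term has a factor of 7: -3·7r - 3·7t + 7·7g = 7·(7g - 3r - 3t).
Since 7g - 3r - 3t is an integer, 7 ∣ (-3u - 3z + 7q).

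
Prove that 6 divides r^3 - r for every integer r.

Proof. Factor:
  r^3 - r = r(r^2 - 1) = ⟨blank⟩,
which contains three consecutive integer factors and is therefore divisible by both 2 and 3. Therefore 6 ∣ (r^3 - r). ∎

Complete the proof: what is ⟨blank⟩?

(r - 1)r(r + 1)

r(r^2 - 1) = r(r - 1)(r + 1) = (r - 1)r(r + 1).
These three factors are consecutive integers, so their product is divisible by 6.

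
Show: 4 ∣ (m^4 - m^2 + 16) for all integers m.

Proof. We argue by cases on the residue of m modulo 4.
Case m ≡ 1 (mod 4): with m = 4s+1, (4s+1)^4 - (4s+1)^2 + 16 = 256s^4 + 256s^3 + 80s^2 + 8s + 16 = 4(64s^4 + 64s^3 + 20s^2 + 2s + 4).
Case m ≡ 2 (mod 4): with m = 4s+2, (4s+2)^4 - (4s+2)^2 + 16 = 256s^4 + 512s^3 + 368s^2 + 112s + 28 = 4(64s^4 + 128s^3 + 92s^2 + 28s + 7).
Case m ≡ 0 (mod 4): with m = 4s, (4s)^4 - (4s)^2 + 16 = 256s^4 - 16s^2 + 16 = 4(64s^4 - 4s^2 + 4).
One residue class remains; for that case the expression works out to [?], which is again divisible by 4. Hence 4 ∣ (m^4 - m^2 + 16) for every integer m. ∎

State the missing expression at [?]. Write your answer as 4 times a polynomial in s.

The residues treated are {1, 2, 0}, so the missing case is m ≡ 3 (mod 4); write m = 4s+3.
Then (4s+3)^4 - (4s+3)^2 + 16 = 256s^4 + 768s^3 + 848s^2 + 408s + 88 = 4(64s^4 + 192s^3 + 212s^2 + 102s + 22).

4(64s^4 + 192s^3 + 212s^2 + 102s + 22)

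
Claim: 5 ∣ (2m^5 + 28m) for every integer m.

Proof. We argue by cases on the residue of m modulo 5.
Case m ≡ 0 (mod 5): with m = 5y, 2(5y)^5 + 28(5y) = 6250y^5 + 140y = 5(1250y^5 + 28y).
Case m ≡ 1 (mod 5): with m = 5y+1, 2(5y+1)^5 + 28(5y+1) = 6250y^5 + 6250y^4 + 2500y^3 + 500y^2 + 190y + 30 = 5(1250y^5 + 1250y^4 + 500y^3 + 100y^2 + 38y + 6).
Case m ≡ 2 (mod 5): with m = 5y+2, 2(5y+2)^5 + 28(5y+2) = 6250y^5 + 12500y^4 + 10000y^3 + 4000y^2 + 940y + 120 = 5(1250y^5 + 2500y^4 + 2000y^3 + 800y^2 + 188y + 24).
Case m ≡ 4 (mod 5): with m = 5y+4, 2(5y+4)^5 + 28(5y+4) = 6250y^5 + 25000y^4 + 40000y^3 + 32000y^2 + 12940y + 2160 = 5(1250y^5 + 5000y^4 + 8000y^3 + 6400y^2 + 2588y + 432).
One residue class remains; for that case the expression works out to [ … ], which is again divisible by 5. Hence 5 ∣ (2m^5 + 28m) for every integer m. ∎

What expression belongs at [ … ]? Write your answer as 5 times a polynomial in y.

5(1250y^5 + 3750y^4 + 4500y^3 + 2700y^2 + 838y + 114)

The residues treated are {0, 1, 2, 4}, so the missing case is m ≡ 3 (mod 5); write m = 5y+3.
Then 2(5y+3)^5 + 28(5y+3) = 6250y^5 + 18750y^4 + 22500y^3 + 13500y^2 + 4190y + 570 = 5(1250y^5 + 3750y^4 + 4500y^3 + 2700y^2 + 838y + 114).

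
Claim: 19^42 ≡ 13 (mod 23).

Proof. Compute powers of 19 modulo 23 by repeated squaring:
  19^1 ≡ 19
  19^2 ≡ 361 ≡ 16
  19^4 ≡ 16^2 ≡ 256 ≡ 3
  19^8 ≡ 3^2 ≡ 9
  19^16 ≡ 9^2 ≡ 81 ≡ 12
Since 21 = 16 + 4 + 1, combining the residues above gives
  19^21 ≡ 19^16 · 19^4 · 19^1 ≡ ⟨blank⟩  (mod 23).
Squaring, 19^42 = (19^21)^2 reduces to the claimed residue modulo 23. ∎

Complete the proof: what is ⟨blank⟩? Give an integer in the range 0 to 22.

19^16 · 19^4 · 19^1 ≡ 12 · 3 · 19 = 684.
684 mod 23 = 17, so 19^21 ≡ 17 (mod 23).

17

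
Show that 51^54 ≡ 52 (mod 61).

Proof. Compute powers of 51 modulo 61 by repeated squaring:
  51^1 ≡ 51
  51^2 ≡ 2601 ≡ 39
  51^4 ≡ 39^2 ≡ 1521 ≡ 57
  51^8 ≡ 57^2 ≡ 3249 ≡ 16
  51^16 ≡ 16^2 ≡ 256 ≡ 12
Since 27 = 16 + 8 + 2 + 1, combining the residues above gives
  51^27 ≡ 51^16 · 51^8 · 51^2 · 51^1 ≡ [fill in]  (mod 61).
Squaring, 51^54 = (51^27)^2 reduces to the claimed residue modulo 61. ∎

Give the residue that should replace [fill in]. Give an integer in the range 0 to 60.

28

51^16 · 51^8 · 51^2 · 51^1 ≡ 12 · 16 · 39 · 51 = 381888.
381888 mod 61 = 28, so 51^27 ≡ 28 (mod 61).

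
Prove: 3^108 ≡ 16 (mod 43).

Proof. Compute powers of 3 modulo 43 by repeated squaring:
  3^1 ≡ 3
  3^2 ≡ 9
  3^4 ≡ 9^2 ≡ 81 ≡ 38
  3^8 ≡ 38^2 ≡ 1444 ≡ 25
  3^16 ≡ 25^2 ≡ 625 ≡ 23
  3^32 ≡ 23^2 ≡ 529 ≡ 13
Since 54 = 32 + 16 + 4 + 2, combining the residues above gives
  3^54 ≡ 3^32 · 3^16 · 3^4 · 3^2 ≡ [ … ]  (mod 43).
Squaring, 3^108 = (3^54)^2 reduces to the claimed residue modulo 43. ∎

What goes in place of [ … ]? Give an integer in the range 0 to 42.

Multiply the listed residues: 13 · 23 · 38 · 9 = 299 → 11362 → 102258.
Reducing modulo 43: 102258 = 2378·43 + 4, so 3^54 ≡ 4.

4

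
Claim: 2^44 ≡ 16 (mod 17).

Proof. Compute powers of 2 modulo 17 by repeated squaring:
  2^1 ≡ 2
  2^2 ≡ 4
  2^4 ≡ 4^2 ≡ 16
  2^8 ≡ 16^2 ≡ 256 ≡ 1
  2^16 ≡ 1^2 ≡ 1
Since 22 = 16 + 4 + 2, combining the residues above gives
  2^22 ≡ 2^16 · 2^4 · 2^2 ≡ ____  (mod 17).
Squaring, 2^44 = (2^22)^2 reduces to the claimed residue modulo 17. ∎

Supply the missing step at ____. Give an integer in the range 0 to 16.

2^16 · 2^4 · 2^2 ≡ 1 · 16 · 4 = 64.
64 mod 17 = 13, so 2^22 ≡ 13 (mod 17).

13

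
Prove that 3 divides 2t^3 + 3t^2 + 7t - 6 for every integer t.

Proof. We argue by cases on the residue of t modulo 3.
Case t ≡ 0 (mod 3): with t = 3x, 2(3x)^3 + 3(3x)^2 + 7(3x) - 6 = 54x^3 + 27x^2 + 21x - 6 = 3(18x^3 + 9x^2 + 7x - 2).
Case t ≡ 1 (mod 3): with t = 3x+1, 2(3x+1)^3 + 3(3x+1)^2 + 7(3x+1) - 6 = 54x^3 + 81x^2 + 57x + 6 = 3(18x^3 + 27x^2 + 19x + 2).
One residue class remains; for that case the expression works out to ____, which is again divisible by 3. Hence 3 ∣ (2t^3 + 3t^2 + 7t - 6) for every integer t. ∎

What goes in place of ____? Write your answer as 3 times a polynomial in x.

The residues treated are {0, 1}, so the missing case is t ≡ 2 (mod 3); write t = 3x+2.
Then 2(3x+2)^3 + 3(3x+2)^2 + 7(3x+2) - 6 = 54x^3 + 135x^2 + 129x + 36 = 3(18x^3 + 45x^2 + 43x + 12).

3(18x^3 + 45x^2 + 43x + 12)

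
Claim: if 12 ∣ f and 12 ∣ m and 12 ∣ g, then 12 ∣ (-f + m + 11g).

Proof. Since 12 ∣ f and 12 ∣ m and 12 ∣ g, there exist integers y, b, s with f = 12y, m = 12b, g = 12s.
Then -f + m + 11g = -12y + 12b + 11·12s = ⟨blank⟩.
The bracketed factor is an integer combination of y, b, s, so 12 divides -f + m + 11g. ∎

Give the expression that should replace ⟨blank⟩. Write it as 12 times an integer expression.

Each term has a factor of 12: -12y + 12b + 11·12s = 12·(b + 11s - y).
Since b + 11s - y is an integer, 12 ∣ (-f + m + 11g).

12(b + 11s - y)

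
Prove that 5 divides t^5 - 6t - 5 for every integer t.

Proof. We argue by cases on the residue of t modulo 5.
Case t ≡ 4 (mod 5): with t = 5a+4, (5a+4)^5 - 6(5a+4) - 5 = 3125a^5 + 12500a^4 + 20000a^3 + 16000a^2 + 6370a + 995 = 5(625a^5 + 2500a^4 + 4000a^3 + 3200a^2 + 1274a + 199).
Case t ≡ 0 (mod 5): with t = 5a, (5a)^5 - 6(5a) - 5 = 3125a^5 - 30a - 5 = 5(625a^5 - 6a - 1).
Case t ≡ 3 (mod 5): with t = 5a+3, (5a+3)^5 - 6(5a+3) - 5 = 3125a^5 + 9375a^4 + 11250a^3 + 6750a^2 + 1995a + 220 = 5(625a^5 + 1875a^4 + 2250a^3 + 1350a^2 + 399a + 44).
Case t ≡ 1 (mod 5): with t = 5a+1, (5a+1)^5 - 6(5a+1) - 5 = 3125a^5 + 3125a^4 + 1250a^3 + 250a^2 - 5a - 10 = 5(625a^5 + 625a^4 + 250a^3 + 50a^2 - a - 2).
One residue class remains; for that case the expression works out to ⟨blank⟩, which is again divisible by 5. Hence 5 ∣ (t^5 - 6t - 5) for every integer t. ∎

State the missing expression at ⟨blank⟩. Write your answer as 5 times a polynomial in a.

Only t ≡ 2 (mod 5) is unaccounted for. Put t = 5a+2:
(5a+2)^5 - 6(5a+2) - 5 expands to 3125a^5 + 6250a^4 + 5000a^3 + 2000a^2 + 370a + 15,
and factoring out 5 leaves 5(625a^5 + 1250a^4 + 1000a^3 + 400a^2 + 74a + 3).

5(625a^5 + 1250a^4 + 1000a^3 + 400a^2 + 74a + 3)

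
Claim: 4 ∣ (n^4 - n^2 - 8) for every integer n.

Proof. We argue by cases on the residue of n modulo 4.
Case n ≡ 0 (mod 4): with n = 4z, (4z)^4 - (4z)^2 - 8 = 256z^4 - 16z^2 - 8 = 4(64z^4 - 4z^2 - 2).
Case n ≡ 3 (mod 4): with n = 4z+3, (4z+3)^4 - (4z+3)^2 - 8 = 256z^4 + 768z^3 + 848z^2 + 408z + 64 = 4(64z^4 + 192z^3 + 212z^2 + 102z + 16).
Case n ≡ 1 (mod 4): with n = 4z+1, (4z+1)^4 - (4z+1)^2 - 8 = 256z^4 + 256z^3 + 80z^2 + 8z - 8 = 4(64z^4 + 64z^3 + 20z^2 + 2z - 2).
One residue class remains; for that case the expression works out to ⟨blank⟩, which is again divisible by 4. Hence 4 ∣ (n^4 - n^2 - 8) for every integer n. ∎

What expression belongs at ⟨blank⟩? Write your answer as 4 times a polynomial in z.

Only n ≡ 2 (mod 4) is unaccounted for. Put n = 4z+2:
(4z+2)^4 - (4z+2)^2 - 8 expands to 256z^4 + 512z^3 + 368z^2 + 112z + 4,
and factoring out 4 leaves 4(64z^4 + 128z^3 + 92z^2 + 28z + 1).

4(64z^4 + 128z^3 + 92z^2 + 28z + 1)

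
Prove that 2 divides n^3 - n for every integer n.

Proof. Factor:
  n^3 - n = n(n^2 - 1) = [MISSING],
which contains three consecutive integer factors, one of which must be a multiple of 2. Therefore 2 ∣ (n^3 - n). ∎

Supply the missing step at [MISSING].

n(n^2 - 1) = n(n - 1)(n + 1) = (n - 1)n(n + 1).
These three factors are consecutive integers, so their product is divisible by 2.

(n - 1)n(n + 1)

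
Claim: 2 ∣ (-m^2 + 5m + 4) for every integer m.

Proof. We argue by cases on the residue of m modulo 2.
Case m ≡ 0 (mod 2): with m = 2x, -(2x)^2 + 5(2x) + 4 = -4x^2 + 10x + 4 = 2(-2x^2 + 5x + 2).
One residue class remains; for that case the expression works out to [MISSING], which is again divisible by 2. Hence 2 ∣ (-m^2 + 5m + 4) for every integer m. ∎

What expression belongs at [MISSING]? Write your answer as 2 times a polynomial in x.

2(-2x^2 + 3x + 4)

Only m ≡ 1 (mod 2) is unaccounted for. Put m = 2x+1:
-(2x+1)^2 + 5(2x+1) + 4 expands to -4x^2 + 6x + 8,
and factoring out 2 leaves 2(-2x^2 + 3x + 4).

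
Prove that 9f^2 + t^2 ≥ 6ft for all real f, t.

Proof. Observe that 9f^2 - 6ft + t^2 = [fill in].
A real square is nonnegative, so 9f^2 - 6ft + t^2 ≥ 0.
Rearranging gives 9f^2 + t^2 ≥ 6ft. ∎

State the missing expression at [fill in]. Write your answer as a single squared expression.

9f^2 - 6ft + t^2 is a perfect-square trinomial: the outer terms are (3f)^2 and (t)^2, and the cross term is -2·3f·t.
So 9f^2 - 6ft + t^2 = (3f - t)^2 ≥ 0.

(3f - t)^2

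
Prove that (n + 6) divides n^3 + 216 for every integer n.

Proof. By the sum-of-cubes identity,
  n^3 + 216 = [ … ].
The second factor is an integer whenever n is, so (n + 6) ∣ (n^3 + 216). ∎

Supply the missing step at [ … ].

Polynomial division of n^3 + 216 by n + 6 leaves remainder 0 and quotient n^2 - 6n + 36.
Hence n^3 + 216 = (n + 6)(n^2 - 6n + 36).

(n + 6)(n^2 - 6n + 36)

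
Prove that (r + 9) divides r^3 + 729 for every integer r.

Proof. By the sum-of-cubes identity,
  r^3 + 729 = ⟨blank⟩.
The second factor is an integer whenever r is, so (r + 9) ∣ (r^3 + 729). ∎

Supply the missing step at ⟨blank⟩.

a^3 + b^3 = (a + b)(a^2 - ab + b^2). With a = r, b = 9:
r^3 + 729 = (r + 9)(r^2 - 9r + 81).

(r + 9)(r^2 - 9r + 81)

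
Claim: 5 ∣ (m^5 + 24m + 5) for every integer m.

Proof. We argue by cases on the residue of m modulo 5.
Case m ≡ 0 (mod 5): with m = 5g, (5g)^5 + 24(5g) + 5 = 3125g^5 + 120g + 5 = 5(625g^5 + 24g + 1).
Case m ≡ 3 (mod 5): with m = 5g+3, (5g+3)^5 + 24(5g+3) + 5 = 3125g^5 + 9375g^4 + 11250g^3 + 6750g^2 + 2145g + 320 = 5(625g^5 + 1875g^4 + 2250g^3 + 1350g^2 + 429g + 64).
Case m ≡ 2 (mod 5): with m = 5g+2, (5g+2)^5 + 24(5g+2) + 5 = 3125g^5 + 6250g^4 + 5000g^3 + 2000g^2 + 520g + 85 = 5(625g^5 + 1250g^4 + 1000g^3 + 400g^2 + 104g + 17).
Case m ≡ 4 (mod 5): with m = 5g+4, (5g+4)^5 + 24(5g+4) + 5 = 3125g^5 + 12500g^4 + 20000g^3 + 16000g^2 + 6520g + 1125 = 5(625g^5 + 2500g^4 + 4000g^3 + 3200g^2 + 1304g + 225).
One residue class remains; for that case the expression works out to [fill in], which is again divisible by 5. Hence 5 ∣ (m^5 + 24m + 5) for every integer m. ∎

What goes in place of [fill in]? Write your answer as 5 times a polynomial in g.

The residues treated are {0, 3, 2, 4}, so the missing case is m ≡ 1 (mod 5); write m = 5g+1.
Then (5g+1)^5 + 24(5g+1) + 5 = 3125g^5 + 3125g^4 + 1250g^3 + 250g^2 + 145g + 30 = 5(625g^5 + 625g^4 + 250g^3 + 50g^2 + 29g + 6).

5(625g^5 + 625g^4 + 250g^3 + 50g^2 + 29g + 6)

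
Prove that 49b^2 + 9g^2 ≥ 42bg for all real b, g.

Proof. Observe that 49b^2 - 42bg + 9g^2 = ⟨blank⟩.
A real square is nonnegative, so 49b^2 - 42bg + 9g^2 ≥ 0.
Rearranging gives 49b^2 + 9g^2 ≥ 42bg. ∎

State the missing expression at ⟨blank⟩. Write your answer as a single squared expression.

49b^2 - 42bg + 9g^2 is a perfect-square trinomial: the outer terms are (7b)^2 and (3g)^2, and the cross term is -2·7b·3g.
So 49b^2 - 42bg + 9g^2 = (7b - 3g)^2 ≥ 0.

(7b - 3g)^2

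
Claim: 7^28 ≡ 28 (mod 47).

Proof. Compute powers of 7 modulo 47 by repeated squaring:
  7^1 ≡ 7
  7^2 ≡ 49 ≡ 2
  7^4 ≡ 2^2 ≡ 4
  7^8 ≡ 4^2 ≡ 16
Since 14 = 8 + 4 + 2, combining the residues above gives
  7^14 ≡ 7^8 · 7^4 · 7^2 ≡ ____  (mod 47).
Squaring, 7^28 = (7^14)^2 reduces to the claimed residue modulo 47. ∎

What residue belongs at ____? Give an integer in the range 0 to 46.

34

Multiply the listed residues: 16 · 4 · 2 = 64 → 128.
Reducing modulo 47: 128 = 2·47 + 34, so 7^14 ≡ 34.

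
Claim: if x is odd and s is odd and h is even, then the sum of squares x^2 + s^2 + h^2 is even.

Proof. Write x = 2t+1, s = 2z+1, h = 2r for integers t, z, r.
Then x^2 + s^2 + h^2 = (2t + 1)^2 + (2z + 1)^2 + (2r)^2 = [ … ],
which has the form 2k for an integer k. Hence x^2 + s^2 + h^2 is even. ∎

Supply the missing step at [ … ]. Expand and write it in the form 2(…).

2(2r^2 + 2t^2 + 2t + 2z^2 + 2z + 1)

(2t + 1)^2 + (2z + 1)^2 + (2r)^2 = 4r^2 + 4t^2 + 4t + 4z^2 + 4z + 2
= 2(2r^2 + 2t^2 + 2t + 2z^2 + 2z + 1).
Since 2r^2 + 2t^2 + 2t + 2z^2 + 2z + 1 is an integer, the sum of squares is of the form 2k for an integer k.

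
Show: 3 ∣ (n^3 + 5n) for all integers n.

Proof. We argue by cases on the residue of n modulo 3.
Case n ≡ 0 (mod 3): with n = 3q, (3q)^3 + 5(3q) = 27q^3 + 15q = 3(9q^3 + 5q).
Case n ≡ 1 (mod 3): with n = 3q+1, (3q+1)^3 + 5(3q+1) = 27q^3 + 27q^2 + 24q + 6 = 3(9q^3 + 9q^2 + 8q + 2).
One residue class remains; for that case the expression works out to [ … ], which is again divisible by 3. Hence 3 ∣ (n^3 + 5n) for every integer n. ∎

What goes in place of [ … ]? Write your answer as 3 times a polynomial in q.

Only n ≡ 2 (mod 3) is unaccounted for. Put n = 3q+2:
(3q+2)^3 + 5(3q+2) expands to 27q^3 + 54q^2 + 51q + 18,
and factoring out 3 leaves 3(9q^3 + 18q^2 + 17q + 6).

3(9q^3 + 18q^2 + 17q + 6)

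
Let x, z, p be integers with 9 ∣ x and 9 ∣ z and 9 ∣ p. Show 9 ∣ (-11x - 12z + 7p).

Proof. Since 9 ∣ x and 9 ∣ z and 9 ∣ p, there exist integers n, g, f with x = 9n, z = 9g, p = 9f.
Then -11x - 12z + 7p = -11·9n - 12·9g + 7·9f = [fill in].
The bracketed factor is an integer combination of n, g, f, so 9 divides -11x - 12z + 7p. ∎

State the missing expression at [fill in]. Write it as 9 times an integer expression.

9(7f - 12g - 11n)

Pull the common 9 out of every term: -11·9n - 12·9g + 7·9f = 9(7f - 12g - 11n).
7f - 12g - 11n is an integer, which exhibits the divisibility.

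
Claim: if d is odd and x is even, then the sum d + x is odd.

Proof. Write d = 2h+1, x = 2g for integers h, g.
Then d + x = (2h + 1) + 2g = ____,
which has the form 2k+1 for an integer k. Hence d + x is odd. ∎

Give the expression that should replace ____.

2(g + h) + 1

Expanding: (2h + 1) + 2g = 2g + 2h + 1.
Every term except the constant is even, so this is 2(g + h) + 1,
and g + h ∈ ℤ gives the required form.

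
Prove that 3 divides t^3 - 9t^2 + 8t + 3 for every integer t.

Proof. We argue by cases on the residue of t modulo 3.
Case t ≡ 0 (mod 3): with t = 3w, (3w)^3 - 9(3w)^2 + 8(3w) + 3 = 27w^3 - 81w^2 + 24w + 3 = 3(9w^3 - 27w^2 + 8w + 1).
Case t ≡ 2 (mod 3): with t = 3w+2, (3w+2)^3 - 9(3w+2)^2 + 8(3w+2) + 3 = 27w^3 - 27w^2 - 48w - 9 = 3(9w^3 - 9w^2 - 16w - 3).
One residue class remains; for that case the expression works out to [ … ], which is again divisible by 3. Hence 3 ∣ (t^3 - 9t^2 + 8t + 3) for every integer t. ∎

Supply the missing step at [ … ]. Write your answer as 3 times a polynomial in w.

3(9w^3 - 18w^2 - 7w + 1)

The residues treated are {0, 2}, so the missing case is t ≡ 1 (mod 3); write t = 3w+1.
Then (3w+1)^3 - 9(3w+1)^2 + 8(3w+1) + 3 = 27w^3 - 54w^2 - 21w + 3 = 3(9w^3 - 18w^2 - 7w + 1).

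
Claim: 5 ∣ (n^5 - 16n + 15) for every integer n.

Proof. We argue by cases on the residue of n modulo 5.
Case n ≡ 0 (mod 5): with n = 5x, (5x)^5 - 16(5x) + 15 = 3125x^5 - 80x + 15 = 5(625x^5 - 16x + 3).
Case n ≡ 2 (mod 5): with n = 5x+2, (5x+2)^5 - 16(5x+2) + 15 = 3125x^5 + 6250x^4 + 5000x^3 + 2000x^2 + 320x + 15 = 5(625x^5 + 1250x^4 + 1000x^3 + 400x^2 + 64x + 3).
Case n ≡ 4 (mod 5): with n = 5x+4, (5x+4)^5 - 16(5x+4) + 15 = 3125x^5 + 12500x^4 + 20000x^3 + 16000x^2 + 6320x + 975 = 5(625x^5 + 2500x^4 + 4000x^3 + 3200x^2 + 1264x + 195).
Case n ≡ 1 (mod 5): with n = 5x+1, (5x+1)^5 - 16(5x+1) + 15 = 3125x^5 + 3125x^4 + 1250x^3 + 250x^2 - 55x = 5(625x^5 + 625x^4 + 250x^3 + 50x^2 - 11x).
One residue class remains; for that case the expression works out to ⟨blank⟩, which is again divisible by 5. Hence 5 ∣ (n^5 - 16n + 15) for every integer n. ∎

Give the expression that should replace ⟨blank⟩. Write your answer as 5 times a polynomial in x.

5(625x^5 + 1875x^4 + 2250x^3 + 1350x^2 + 389x + 42)

Only n ≡ 3 (mod 5) is unaccounted for. Put n = 5x+3:
(5x+3)^5 - 16(5x+3) + 15 expands to 3125x^5 + 9375x^4 + 11250x^3 + 6750x^2 + 1945x + 210,
and factoring out 5 leaves 5(625x^5 + 1875x^4 + 2250x^3 + 1350x^2 + 389x + 42).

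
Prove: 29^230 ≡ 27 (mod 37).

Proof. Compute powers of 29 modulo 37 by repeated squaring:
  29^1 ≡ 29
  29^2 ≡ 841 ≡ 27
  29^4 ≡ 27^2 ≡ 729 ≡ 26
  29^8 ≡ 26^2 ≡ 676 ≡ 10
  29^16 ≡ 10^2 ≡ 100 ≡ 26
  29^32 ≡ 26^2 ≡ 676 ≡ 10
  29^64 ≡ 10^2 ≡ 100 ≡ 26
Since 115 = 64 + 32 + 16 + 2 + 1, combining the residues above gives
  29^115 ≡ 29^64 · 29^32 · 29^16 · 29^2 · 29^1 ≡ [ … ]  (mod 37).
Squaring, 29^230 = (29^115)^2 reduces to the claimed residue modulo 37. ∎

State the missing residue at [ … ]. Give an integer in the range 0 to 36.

8

Multiply the listed residues: 26 · 10 · 26 · 27 · 29 = 260 → 6760 → 182520 → 5293080.
Reducing modulo 37: 5293080 = 143056·37 + 8, so 29^115 ≡ 8.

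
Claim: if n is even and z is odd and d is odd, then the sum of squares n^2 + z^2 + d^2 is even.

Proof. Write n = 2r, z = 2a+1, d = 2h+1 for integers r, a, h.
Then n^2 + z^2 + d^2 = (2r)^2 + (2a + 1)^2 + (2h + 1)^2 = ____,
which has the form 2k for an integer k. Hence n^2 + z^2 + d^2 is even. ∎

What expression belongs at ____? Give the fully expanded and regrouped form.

Expanding: (2r)^2 + (2a + 1)^2 + (2h + 1)^2 = 4a^2 + 4a + 4h^2 + 4h + 4r^2 + 2.
Every term is even; pulling out the factor of 2 gives 2(2a^2 + 2a + 2h^2 + 2h + 2r^2 + 1).

2(2a^2 + 2a + 2h^2 + 2h + 2r^2 + 1)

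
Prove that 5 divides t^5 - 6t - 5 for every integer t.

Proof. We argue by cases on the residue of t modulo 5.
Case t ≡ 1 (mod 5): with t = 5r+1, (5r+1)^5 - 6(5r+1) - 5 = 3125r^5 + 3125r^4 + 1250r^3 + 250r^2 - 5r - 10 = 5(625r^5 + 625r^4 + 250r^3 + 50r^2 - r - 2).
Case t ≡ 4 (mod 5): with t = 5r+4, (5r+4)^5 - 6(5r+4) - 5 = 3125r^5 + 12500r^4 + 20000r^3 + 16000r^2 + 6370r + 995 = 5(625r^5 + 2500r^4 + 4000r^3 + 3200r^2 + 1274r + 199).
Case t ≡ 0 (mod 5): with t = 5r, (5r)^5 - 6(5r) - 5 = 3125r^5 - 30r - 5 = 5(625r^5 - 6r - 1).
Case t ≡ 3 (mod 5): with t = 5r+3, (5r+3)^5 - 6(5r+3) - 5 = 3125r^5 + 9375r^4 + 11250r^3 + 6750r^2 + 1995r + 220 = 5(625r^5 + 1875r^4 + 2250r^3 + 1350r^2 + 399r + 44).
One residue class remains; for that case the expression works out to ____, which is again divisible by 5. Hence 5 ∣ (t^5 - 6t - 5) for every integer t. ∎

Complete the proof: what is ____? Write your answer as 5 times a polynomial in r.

5(625r^5 + 1250r^4 + 1000r^3 + 400r^2 + 74r + 3)

Only t ≡ 2 (mod 5) is unaccounted for. Put t = 5r+2:
(5r+2)^5 - 6(5r+2) - 5 expands to 3125r^5 + 6250r^4 + 5000r^3 + 2000r^2 + 370r + 15,
and factoring out 5 leaves 5(625r^5 + 1250r^4 + 1000r^3 + 400r^2 + 74r + 3).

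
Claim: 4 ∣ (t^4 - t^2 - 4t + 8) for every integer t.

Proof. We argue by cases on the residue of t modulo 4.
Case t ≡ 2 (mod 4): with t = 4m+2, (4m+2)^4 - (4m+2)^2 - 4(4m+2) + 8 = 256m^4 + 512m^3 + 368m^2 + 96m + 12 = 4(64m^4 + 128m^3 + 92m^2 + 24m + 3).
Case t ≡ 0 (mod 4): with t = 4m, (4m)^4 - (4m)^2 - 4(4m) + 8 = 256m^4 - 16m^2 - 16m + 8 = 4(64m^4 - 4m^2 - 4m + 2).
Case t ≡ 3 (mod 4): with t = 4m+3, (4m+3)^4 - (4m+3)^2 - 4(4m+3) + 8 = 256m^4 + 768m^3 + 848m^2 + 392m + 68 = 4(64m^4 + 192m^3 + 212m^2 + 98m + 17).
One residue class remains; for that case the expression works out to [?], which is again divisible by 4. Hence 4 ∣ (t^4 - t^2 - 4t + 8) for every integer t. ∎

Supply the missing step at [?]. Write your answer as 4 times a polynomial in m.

4(64m^4 + 64m^3 + 20m^2 - 2m + 1)

The residues treated are {2, 0, 3}, so the missing case is t ≡ 1 (mod 4); write t = 4m+1.
Then (4m+1)^4 - (4m+1)^2 - 4(4m+1) + 8 = 256m^4 + 256m^3 + 80m^2 - 8m + 4 = 4(64m^4 + 64m^3 + 20m^2 - 2m + 1).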